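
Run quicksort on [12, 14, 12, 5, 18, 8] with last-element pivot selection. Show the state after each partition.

Partition 1: pivot=8 at index 1 -> [5, 8, 12, 12, 18, 14]
Partition 2: pivot=14 at index 4 -> [5, 8, 12, 12, 14, 18]
Partition 3: pivot=12 at index 3 -> [5, 8, 12, 12, 14, 18]


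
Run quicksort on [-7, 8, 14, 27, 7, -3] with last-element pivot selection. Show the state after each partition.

Partition 1: pivot=-3 at index 1 -> [-7, -3, 14, 27, 7, 8]
Partition 2: pivot=8 at index 3 -> [-7, -3, 7, 8, 14, 27]
Partition 3: pivot=27 at index 5 -> [-7, -3, 7, 8, 14, 27]


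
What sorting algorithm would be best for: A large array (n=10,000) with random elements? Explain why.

Best choice: Quicksort or Mergesort
Reason: Both have O(n log n) average case; quicksort has lower constant factors


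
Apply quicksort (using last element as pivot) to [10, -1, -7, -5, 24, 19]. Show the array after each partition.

Partition 1: pivot=19 at index 4 -> [10, -1, -7, -5, 19, 24]
Partition 2: pivot=-5 at index 1 -> [-7, -5, 10, -1, 19, 24]
Partition 3: pivot=-1 at index 2 -> [-7, -5, -1, 10, 19, 24]


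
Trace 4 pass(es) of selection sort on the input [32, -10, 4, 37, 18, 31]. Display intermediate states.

Pass 1: Select minimum -10 at index 1, swap -> [-10, 32, 4, 37, 18, 31]
Pass 2: Select minimum 4 at index 2, swap -> [-10, 4, 32, 37, 18, 31]
Pass 3: Select minimum 18 at index 4, swap -> [-10, 4, 18, 37, 32, 31]
Pass 4: Select minimum 31 at index 5, swap -> [-10, 4, 18, 31, 32, 37]


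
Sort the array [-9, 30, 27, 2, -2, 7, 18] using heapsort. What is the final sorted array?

Build heap: [30, 2, 27, -9, -2, 7, 18]
Extract 30: [27, 2, 18, -9, -2, 7, 30]
Extract 27: [18, 2, 7, -9, -2, 27, 30]
Extract 18: [7, 2, -2, -9, 18, 27, 30]
Extract 7: [2, -9, -2, 7, 18, 27, 30]
Extract 2: [-2, -9, 2, 7, 18, 27, 30]
Extract -2: [-9, -2, 2, 7, 18, 27, 30]


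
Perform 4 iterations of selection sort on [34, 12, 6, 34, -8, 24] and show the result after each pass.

Pass 1: Select minimum -8 at index 4, swap -> [-8, 12, 6, 34, 34, 24]
Pass 2: Select minimum 6 at index 2, swap -> [-8, 6, 12, 34, 34, 24]
Pass 3: Select minimum 12 at index 2, swap -> [-8, 6, 12, 34, 34, 24]
Pass 4: Select minimum 24 at index 5, swap -> [-8, 6, 12, 24, 34, 34]


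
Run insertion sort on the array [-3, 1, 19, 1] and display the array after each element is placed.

First element -3 is already 'sorted'
Insert 1: shifted 0 elements -> [-3, 1, 19, 1]
Insert 19: shifted 0 elements -> [-3, 1, 19, 1]
Insert 1: shifted 1 elements -> [-3, 1, 1, 19]


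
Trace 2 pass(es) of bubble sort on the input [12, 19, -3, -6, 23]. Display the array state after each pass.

After pass 1: [12, -3, -6, 19, 23] (2 swaps)
After pass 2: [-3, -6, 12, 19, 23] (2 swaps)
Total swaps: 4


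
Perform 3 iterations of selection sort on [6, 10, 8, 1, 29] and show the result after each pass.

Pass 1: Select minimum 1 at index 3, swap -> [1, 10, 8, 6, 29]
Pass 2: Select minimum 6 at index 3, swap -> [1, 6, 8, 10, 29]
Pass 3: Select minimum 8 at index 2, swap -> [1, 6, 8, 10, 29]


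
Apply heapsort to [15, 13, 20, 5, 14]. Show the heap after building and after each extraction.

Build heap: [20, 14, 15, 5, 13]
Extract 20: [15, 14, 13, 5, 20]
Extract 15: [14, 5, 13, 15, 20]
Extract 14: [13, 5, 14, 15, 20]
Extract 13: [5, 13, 14, 15, 20]


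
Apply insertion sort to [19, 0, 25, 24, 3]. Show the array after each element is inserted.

First element 19 is already 'sorted'
Insert 0: shifted 1 elements -> [0, 19, 25, 24, 3]
Insert 25: shifted 0 elements -> [0, 19, 25, 24, 3]
Insert 24: shifted 1 elements -> [0, 19, 24, 25, 3]
Insert 3: shifted 3 elements -> [0, 3, 19, 24, 25]


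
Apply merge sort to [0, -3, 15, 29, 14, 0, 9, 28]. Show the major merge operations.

Divide and conquer:
  Merge [0] + [-3] -> [-3, 0]
  Merge [15] + [29] -> [15, 29]
  Merge [-3, 0] + [15, 29] -> [-3, 0, 15, 29]
  Merge [14] + [0] -> [0, 14]
  Merge [9] + [28] -> [9, 28]
  Merge [0, 14] + [9, 28] -> [0, 9, 14, 28]
  Merge [-3, 0, 15, 29] + [0, 9, 14, 28] -> [-3, 0, 0, 9, 14, 15, 28, 29]


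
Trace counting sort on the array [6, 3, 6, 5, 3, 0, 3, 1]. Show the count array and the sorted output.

Count array: [1, 1, 0, 3, 0, 1, 2]
(count[i] = number of elements equal to i)
Cumulative count: [1, 2, 2, 5, 5, 6, 8]
Sorted: [0, 1, 3, 3, 3, 5, 6, 6]


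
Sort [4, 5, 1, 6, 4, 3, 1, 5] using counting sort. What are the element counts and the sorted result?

Count array: [0, 2, 0, 1, 2, 2, 1]
(count[i] = number of elements equal to i)
Cumulative count: [0, 2, 2, 3, 5, 7, 8]
Sorted: [1, 1, 3, 4, 4, 5, 5, 6]


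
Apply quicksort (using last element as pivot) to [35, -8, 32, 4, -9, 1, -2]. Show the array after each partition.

Partition 1: pivot=-2 at index 2 -> [-8, -9, -2, 4, 35, 1, 32]
Partition 2: pivot=-9 at index 0 -> [-9, -8, -2, 4, 35, 1, 32]
Partition 3: pivot=32 at index 5 -> [-9, -8, -2, 4, 1, 32, 35]
Partition 4: pivot=1 at index 3 -> [-9, -8, -2, 1, 4, 32, 35]


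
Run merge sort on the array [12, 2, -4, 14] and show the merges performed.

Divide and conquer:
  Merge [12] + [2] -> [2, 12]
  Merge [-4] + [14] -> [-4, 14]
  Merge [2, 12] + [-4, 14] -> [-4, 2, 12, 14]


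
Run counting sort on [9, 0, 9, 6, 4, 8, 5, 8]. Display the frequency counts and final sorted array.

Count array: [1, 0, 0, 0, 1, 1, 1, 0, 2, 2]
(count[i] = number of elements equal to i)
Cumulative count: [1, 1, 1, 1, 2, 3, 4, 4, 6, 8]
Sorted: [0, 4, 5, 6, 8, 8, 9, 9]


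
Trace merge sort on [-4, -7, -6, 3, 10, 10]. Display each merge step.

Divide and conquer:
  Merge [-7] + [-6] -> [-7, -6]
  Merge [-4] + [-7, -6] -> [-7, -6, -4]
  Merge [10] + [10] -> [10, 10]
  Merge [3] + [10, 10] -> [3, 10, 10]
  Merge [-7, -6, -4] + [3, 10, 10] -> [-7, -6, -4, 3, 10, 10]


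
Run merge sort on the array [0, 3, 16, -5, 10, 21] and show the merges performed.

Divide and conquer:
  Merge [3] + [16] -> [3, 16]
  Merge [0] + [3, 16] -> [0, 3, 16]
  Merge [10] + [21] -> [10, 21]
  Merge [-5] + [10, 21] -> [-5, 10, 21]
  Merge [0, 3, 16] + [-5, 10, 21] -> [-5, 0, 3, 10, 16, 21]


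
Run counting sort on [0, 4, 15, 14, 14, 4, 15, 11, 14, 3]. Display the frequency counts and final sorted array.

Count array: [1, 0, 0, 1, 2, 0, 0, 0, 0, 0, 0, 1, 0, 0, 3, 2]
(count[i] = number of elements equal to i)
Cumulative count: [1, 1, 1, 2, 4, 4, 4, 4, 4, 4, 4, 5, 5, 5, 8, 10]
Sorted: [0, 3, 4, 4, 11, 14, 14, 14, 15, 15]


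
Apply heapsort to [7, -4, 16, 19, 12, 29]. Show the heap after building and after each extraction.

Build heap: [29, 19, 16, -4, 12, 7]
Extract 29: [19, 12, 16, -4, 7, 29]
Extract 19: [16, 12, 7, -4, 19, 29]
Extract 16: [12, -4, 7, 16, 19, 29]
Extract 12: [7, -4, 12, 16, 19, 29]
Extract 7: [-4, 7, 12, 16, 19, 29]


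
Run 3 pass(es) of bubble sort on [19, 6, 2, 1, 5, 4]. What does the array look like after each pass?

After pass 1: [6, 2, 1, 5, 4, 19] (5 swaps)
After pass 2: [2, 1, 5, 4, 6, 19] (4 swaps)
After pass 3: [1, 2, 4, 5, 6, 19] (2 swaps)
Total swaps: 11


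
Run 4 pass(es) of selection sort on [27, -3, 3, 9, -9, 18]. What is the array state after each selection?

Pass 1: Select minimum -9 at index 4, swap -> [-9, -3, 3, 9, 27, 18]
Pass 2: Select minimum -3 at index 1, swap -> [-9, -3, 3, 9, 27, 18]
Pass 3: Select minimum 3 at index 2, swap -> [-9, -3, 3, 9, 27, 18]
Pass 4: Select minimum 9 at index 3, swap -> [-9, -3, 3, 9, 27, 18]


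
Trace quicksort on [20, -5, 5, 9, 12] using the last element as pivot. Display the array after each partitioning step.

Partition 1: pivot=12 at index 3 -> [-5, 5, 9, 12, 20]
Partition 2: pivot=9 at index 2 -> [-5, 5, 9, 12, 20]
Partition 3: pivot=5 at index 1 -> [-5, 5, 9, 12, 20]


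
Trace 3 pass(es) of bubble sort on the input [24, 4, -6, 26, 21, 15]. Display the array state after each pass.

After pass 1: [4, -6, 24, 21, 15, 26] (4 swaps)
After pass 2: [-6, 4, 21, 15, 24, 26] (3 swaps)
After pass 3: [-6, 4, 15, 21, 24, 26] (1 swaps)
Total swaps: 8


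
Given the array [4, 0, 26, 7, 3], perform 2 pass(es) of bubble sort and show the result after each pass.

After pass 1: [0, 4, 7, 3, 26] (3 swaps)
After pass 2: [0, 4, 3, 7, 26] (1 swaps)
Total swaps: 4


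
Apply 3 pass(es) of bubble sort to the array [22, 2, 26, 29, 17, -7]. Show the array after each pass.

After pass 1: [2, 22, 26, 17, -7, 29] (3 swaps)
After pass 2: [2, 22, 17, -7, 26, 29] (2 swaps)
After pass 3: [2, 17, -7, 22, 26, 29] (2 swaps)
Total swaps: 7


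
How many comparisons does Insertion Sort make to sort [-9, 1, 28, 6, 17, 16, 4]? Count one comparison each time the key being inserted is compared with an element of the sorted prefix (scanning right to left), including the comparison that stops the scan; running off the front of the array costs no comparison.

Insert 1: -9 <= 1 (stop) = 1 comparison(s) -> [-9, 1, 28, 6, 17, 16, 4]
Insert 28: 1 <= 28 (stop) = 1 comparison(s) -> [-9, 1, 28, 6, 17, 16, 4]
Insert 6: 28 > 6 (shift), 1 <= 6 (stop) = 2 comparison(s) -> [-9, 1, 6, 28, 17, 16, 4]
Insert 17: 28 > 17 (shift), 6 <= 17 (stop) = 2 comparison(s) -> [-9, 1, 6, 17, 28, 16, 4]
Insert 16: 28 > 16 (shift), 17 > 16 (shift), 6 <= 16 (stop) = 3 comparison(s) -> [-9, 1, 6, 16, 17, 28, 4]
Insert 4: 28 > 4 (shift), 17 > 4 (shift), 16 > 4 (shift), 6 > 4 (shift), 1 <= 4 (stop) = 5 comparison(s) -> [-9, 1, 4, 6, 16, 17, 28]
Total comparisons: 1 + 1 + 2 + 2 + 3 + 5 = 14


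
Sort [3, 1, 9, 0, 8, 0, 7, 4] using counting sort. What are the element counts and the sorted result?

Count array: [2, 1, 0, 1, 1, 0, 0, 1, 1, 1]
(count[i] = number of elements equal to i)
Cumulative count: [2, 3, 3, 4, 5, 5, 5, 6, 7, 8]
Sorted: [0, 0, 1, 3, 4, 7, 8, 9]


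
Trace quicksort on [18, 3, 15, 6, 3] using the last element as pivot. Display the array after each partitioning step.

Partition 1: pivot=3 at index 1 -> [3, 3, 15, 6, 18]
Partition 2: pivot=18 at index 4 -> [3, 3, 15, 6, 18]
Partition 3: pivot=6 at index 2 -> [3, 3, 6, 15, 18]


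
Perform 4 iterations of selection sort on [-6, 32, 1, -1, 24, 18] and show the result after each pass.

Pass 1: Select minimum -6 at index 0, swap -> [-6, 32, 1, -1, 24, 18]
Pass 2: Select minimum -1 at index 3, swap -> [-6, -1, 1, 32, 24, 18]
Pass 3: Select minimum 1 at index 2, swap -> [-6, -1, 1, 32, 24, 18]
Pass 4: Select minimum 18 at index 5, swap -> [-6, -1, 1, 18, 24, 32]


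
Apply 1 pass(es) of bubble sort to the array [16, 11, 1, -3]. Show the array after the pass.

After pass 1: [11, 1, -3, 16] (3 swaps)
Total swaps: 3


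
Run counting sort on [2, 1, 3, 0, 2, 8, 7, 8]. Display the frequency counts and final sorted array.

Count array: [1, 1, 2, 1, 0, 0, 0, 1, 2]
(count[i] = number of elements equal to i)
Cumulative count: [1, 2, 4, 5, 5, 5, 5, 6, 8]
Sorted: [0, 1, 2, 2, 3, 7, 8, 8]


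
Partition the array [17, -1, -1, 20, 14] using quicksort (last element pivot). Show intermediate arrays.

Partition 1: pivot=14 at index 2 -> [-1, -1, 14, 20, 17]
Partition 2: pivot=-1 at index 1 -> [-1, -1, 14, 20, 17]
Partition 3: pivot=17 at index 3 -> [-1, -1, 14, 17, 20]


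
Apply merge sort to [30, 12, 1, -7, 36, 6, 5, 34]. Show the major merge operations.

Divide and conquer:
  Merge [30] + [12] -> [12, 30]
  Merge [1] + [-7] -> [-7, 1]
  Merge [12, 30] + [-7, 1] -> [-7, 1, 12, 30]
  Merge [36] + [6] -> [6, 36]
  Merge [5] + [34] -> [5, 34]
  Merge [6, 36] + [5, 34] -> [5, 6, 34, 36]
  Merge [-7, 1, 12, 30] + [5, 6, 34, 36] -> [-7, 1, 5, 6, 12, 30, 34, 36]


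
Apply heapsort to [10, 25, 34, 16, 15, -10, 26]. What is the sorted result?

Build heap: [34, 25, 26, 16, 15, -10, 10]
Extract 34: [26, 25, 10, 16, 15, -10, 34]
Extract 26: [25, 16, 10, -10, 15, 26, 34]
Extract 25: [16, 15, 10, -10, 25, 26, 34]
Extract 16: [15, -10, 10, 16, 25, 26, 34]
Extract 15: [10, -10, 15, 16, 25, 26, 34]
Extract 10: [-10, 10, 15, 16, 25, 26, 34]


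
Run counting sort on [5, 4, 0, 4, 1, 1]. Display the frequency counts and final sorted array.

Count array: [1, 2, 0, 0, 2, 1]
(count[i] = number of elements equal to i)
Cumulative count: [1, 3, 3, 3, 5, 6]
Sorted: [0, 1, 1, 4, 4, 5]


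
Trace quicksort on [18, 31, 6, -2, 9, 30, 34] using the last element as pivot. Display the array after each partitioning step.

Partition 1: pivot=34 at index 6 -> [18, 31, 6, -2, 9, 30, 34]
Partition 2: pivot=30 at index 4 -> [18, 6, -2, 9, 30, 31, 34]
Partition 3: pivot=9 at index 2 -> [6, -2, 9, 18, 30, 31, 34]
Partition 4: pivot=-2 at index 0 -> [-2, 6, 9, 18, 30, 31, 34]


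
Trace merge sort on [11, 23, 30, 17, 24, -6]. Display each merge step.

Divide and conquer:
  Merge [23] + [30] -> [23, 30]
  Merge [11] + [23, 30] -> [11, 23, 30]
  Merge [24] + [-6] -> [-6, 24]
  Merge [17] + [-6, 24] -> [-6, 17, 24]
  Merge [11, 23, 30] + [-6, 17, 24] -> [-6, 11, 17, 23, 24, 30]


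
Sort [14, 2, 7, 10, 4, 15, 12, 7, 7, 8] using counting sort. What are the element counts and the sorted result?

Count array: [0, 0, 1, 0, 1, 0, 0, 3, 1, 0, 1, 0, 1, 0, 1, 1]
(count[i] = number of elements equal to i)
Cumulative count: [0, 0, 1, 1, 2, 2, 2, 5, 6, 6, 7, 7, 8, 8, 9, 10]
Sorted: [2, 4, 7, 7, 7, 8, 10, 12, 14, 15]


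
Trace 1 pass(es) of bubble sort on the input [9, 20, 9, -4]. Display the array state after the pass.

After pass 1: [9, 9, -4, 20] (2 swaps)
Total swaps: 2


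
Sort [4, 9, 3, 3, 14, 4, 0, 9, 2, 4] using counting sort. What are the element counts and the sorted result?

Count array: [1, 0, 1, 2, 3, 0, 0, 0, 0, 2, 0, 0, 0, 0, 1]
(count[i] = number of elements equal to i)
Cumulative count: [1, 1, 2, 4, 7, 7, 7, 7, 7, 9, 9, 9, 9, 9, 10]
Sorted: [0, 2, 3, 3, 4, 4, 4, 9, 9, 14]


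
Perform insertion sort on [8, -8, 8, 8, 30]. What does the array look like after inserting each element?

First element 8 is already 'sorted'
Insert -8: shifted 1 elements -> [-8, 8, 8, 8, 30]
Insert 8: shifted 0 elements -> [-8, 8, 8, 8, 30]
Insert 8: shifted 0 elements -> [-8, 8, 8, 8, 30]
Insert 30: shifted 0 elements -> [-8, 8, 8, 8, 30]


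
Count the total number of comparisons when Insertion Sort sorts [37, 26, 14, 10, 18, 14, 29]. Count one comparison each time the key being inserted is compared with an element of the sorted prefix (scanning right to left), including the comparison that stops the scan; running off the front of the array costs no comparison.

Insert 26: 37 > 26 (shift), reached front = 1 comparison(s) -> [26, 37, 14, 10, 18, 14, 29]
Insert 14: 37 > 14 (shift), 26 > 14 (shift), reached front = 2 comparison(s) -> [14, 26, 37, 10, 18, 14, 29]
Insert 10: 37 > 10 (shift), 26 > 10 (shift), 14 > 10 (shift), reached front = 3 comparison(s) -> [10, 14, 26, 37, 18, 14, 29]
Insert 18: 37 > 18 (shift), 26 > 18 (shift), 14 <= 18 (stop) = 3 comparison(s) -> [10, 14, 18, 26, 37, 14, 29]
Insert 14: 37 > 14 (shift), 26 > 14 (shift), 18 > 14 (shift), 14 <= 14 (stop) = 4 comparison(s) -> [10, 14, 14, 18, 26, 37, 29]
Insert 29: 37 > 29 (shift), 26 <= 29 (stop) = 2 comparison(s) -> [10, 14, 14, 18, 26, 29, 37]
Total comparisons: 1 + 2 + 3 + 3 + 4 + 2 = 15


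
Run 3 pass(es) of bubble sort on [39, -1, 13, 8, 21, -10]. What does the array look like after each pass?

After pass 1: [-1, 13, 8, 21, -10, 39] (5 swaps)
After pass 2: [-1, 8, 13, -10, 21, 39] (2 swaps)
After pass 3: [-1, 8, -10, 13, 21, 39] (1 swaps)
Total swaps: 8


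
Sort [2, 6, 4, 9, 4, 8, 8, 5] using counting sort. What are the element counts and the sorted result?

Count array: [0, 0, 1, 0, 2, 1, 1, 0, 2, 1]
(count[i] = number of elements equal to i)
Cumulative count: [0, 0, 1, 1, 3, 4, 5, 5, 7, 8]
Sorted: [2, 4, 4, 5, 6, 8, 8, 9]


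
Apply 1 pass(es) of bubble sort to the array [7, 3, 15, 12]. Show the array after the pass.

After pass 1: [3, 7, 12, 15] (2 swaps)
Total swaps: 2


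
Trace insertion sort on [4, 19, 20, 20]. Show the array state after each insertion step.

First element 4 is already 'sorted'
Insert 19: shifted 0 elements -> [4, 19, 20, 20]
Insert 20: shifted 0 elements -> [4, 19, 20, 20]
Insert 20: shifted 0 elements -> [4, 19, 20, 20]


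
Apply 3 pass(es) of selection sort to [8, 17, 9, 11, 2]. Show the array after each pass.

Pass 1: Select minimum 2 at index 4, swap -> [2, 17, 9, 11, 8]
Pass 2: Select minimum 8 at index 4, swap -> [2, 8, 9, 11, 17]
Pass 3: Select minimum 9 at index 2, swap -> [2, 8, 9, 11, 17]


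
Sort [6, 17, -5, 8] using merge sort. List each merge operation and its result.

Divide and conquer:
  Merge [6] + [17] -> [6, 17]
  Merge [-5] + [8] -> [-5, 8]
  Merge [6, 17] + [-5, 8] -> [-5, 6, 8, 17]


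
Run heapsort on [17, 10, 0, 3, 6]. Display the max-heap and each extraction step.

Build heap: [17, 10, 0, 3, 6]
Extract 17: [10, 6, 0, 3, 17]
Extract 10: [6, 3, 0, 10, 17]
Extract 6: [3, 0, 6, 10, 17]
Extract 3: [0, 3, 6, 10, 17]


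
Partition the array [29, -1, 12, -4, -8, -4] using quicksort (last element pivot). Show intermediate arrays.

Partition 1: pivot=-4 at index 2 -> [-4, -8, -4, 29, -1, 12]
Partition 2: pivot=-8 at index 0 -> [-8, -4, -4, 29, -1, 12]
Partition 3: pivot=12 at index 4 -> [-8, -4, -4, -1, 12, 29]


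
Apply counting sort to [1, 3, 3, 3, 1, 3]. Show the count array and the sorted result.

Count array: [0, 2, 0, 4]
(count[i] = number of elements equal to i)
Cumulative count: [0, 2, 2, 6]
Sorted: [1, 1, 3, 3, 3, 3]


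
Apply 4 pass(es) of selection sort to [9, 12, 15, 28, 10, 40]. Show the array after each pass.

Pass 1: Select minimum 9 at index 0, swap -> [9, 12, 15, 28, 10, 40]
Pass 2: Select minimum 10 at index 4, swap -> [9, 10, 15, 28, 12, 40]
Pass 3: Select minimum 12 at index 4, swap -> [9, 10, 12, 28, 15, 40]
Pass 4: Select minimum 15 at index 4, swap -> [9, 10, 12, 15, 28, 40]


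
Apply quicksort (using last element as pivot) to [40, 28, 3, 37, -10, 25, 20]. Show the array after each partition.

Partition 1: pivot=20 at index 2 -> [3, -10, 20, 37, 28, 25, 40]
Partition 2: pivot=-10 at index 0 -> [-10, 3, 20, 37, 28, 25, 40]
Partition 3: pivot=40 at index 6 -> [-10, 3, 20, 37, 28, 25, 40]
Partition 4: pivot=25 at index 3 -> [-10, 3, 20, 25, 28, 37, 40]
Partition 5: pivot=37 at index 5 -> [-10, 3, 20, 25, 28, 37, 40]


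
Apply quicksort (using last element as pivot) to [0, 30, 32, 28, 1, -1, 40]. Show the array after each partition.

Partition 1: pivot=40 at index 6 -> [0, 30, 32, 28, 1, -1, 40]
Partition 2: pivot=-1 at index 0 -> [-1, 30, 32, 28, 1, 0, 40]
Partition 3: pivot=0 at index 1 -> [-1, 0, 32, 28, 1, 30, 40]
Partition 4: pivot=30 at index 4 -> [-1, 0, 28, 1, 30, 32, 40]
Partition 5: pivot=1 at index 2 -> [-1, 0, 1, 28, 30, 32, 40]


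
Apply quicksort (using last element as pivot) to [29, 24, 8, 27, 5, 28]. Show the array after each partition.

Partition 1: pivot=28 at index 4 -> [24, 8, 27, 5, 28, 29]
Partition 2: pivot=5 at index 0 -> [5, 8, 27, 24, 28, 29]
Partition 3: pivot=24 at index 2 -> [5, 8, 24, 27, 28, 29]


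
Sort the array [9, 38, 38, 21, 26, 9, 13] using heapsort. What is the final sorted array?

Build heap: [38, 26, 38, 21, 9, 9, 13]
Extract 38: [38, 26, 13, 21, 9, 9, 38]
Extract 38: [26, 21, 13, 9, 9, 38, 38]
Extract 26: [21, 9, 13, 9, 26, 38, 38]
Extract 21: [13, 9, 9, 21, 26, 38, 38]
Extract 13: [9, 9, 13, 21, 26, 38, 38]
Extract 9: [9, 9, 13, 21, 26, 38, 38]


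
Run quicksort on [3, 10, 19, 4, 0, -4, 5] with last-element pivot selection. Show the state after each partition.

Partition 1: pivot=5 at index 4 -> [3, 4, 0, -4, 5, 10, 19]
Partition 2: pivot=-4 at index 0 -> [-4, 4, 0, 3, 5, 10, 19]
Partition 3: pivot=3 at index 2 -> [-4, 0, 3, 4, 5, 10, 19]
Partition 4: pivot=19 at index 6 -> [-4, 0, 3, 4, 5, 10, 19]


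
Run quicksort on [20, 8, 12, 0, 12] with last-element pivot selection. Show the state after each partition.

Partition 1: pivot=12 at index 3 -> [8, 12, 0, 12, 20]
Partition 2: pivot=0 at index 0 -> [0, 12, 8, 12, 20]
Partition 3: pivot=8 at index 1 -> [0, 8, 12, 12, 20]


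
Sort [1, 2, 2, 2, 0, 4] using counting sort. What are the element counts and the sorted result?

Count array: [1, 1, 3, 0, 1]
(count[i] = number of elements equal to i)
Cumulative count: [1, 2, 5, 5, 6]
Sorted: [0, 1, 2, 2, 2, 4]


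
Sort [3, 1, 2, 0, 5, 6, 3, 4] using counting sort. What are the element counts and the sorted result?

Count array: [1, 1, 1, 2, 1, 1, 1]
(count[i] = number of elements equal to i)
Cumulative count: [1, 2, 3, 5, 6, 7, 8]
Sorted: [0, 1, 2, 3, 3, 4, 5, 6]


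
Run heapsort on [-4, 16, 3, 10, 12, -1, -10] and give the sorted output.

Build heap: [16, 12, 3, 10, -4, -1, -10]
Extract 16: [12, 10, 3, -10, -4, -1, 16]
Extract 12: [10, -1, 3, -10, -4, 12, 16]
Extract 10: [3, -1, -4, -10, 10, 12, 16]
Extract 3: [-1, -10, -4, 3, 10, 12, 16]
Extract -1: [-4, -10, -1, 3, 10, 12, 16]
Extract -4: [-10, -4, -1, 3, 10, 12, 16]


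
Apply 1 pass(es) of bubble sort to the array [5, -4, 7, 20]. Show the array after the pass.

After pass 1: [-4, 5, 7, 20] (1 swaps)
Total swaps: 1


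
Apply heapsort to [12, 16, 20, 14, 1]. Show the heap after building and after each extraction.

Build heap: [20, 16, 12, 14, 1]
Extract 20: [16, 14, 12, 1, 20]
Extract 16: [14, 1, 12, 16, 20]
Extract 14: [12, 1, 14, 16, 20]
Extract 12: [1, 12, 14, 16, 20]


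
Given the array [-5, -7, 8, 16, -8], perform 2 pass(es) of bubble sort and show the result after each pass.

After pass 1: [-7, -5, 8, -8, 16] (2 swaps)
After pass 2: [-7, -5, -8, 8, 16] (1 swaps)
Total swaps: 3


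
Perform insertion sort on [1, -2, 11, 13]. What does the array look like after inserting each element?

First element 1 is already 'sorted'
Insert -2: shifted 1 elements -> [-2, 1, 11, 13]
Insert 11: shifted 0 elements -> [-2, 1, 11, 13]
Insert 13: shifted 0 elements -> [-2, 1, 11, 13]


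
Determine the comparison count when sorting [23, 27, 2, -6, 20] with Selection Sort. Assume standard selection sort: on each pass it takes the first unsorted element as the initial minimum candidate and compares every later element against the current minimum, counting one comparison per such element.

Pass 1: scan indices 1..4 for the minimum = 4 comparison(s); min is -6, place at index 0 -> [-6, 27, 2, 23, 20]
Pass 2: scan indices 2..4 for the minimum = 3 comparison(s); min is 2, place at index 1 -> [-6, 2, 27, 23, 20]
Pass 3: scan indices 3..4 for the minimum = 2 comparison(s); min is 20, place at index 2 -> [-6, 2, 20, 23, 27]
Pass 4: scan indices 4..4 for the minimum = 1 comparison(s); min is 23, place at index 3 -> [-6, 2, 20, 23, 27]
Selection sort always scans the whole unsorted suffix, so the count is (n-1) + (n-2) + ... + 1 = n(n-1)/2 = 5*4/2 = 10 regardless of the input order.
Total comparisons: 4 + 3 + 2 + 1 = 10


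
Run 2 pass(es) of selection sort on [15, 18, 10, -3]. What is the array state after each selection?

Pass 1: Select minimum -3 at index 3, swap -> [-3, 18, 10, 15]
Pass 2: Select minimum 10 at index 2, swap -> [-3, 10, 18, 15]


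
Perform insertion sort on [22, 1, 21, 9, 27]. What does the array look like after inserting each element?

First element 22 is already 'sorted'
Insert 1: shifted 1 elements -> [1, 22, 21, 9, 27]
Insert 21: shifted 1 elements -> [1, 21, 22, 9, 27]
Insert 9: shifted 2 elements -> [1, 9, 21, 22, 27]
Insert 27: shifted 0 elements -> [1, 9, 21, 22, 27]


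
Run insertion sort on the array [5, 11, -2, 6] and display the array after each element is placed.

First element 5 is already 'sorted'
Insert 11: shifted 0 elements -> [5, 11, -2, 6]
Insert -2: shifted 2 elements -> [-2, 5, 11, 6]
Insert 6: shifted 1 elements -> [-2, 5, 6, 11]


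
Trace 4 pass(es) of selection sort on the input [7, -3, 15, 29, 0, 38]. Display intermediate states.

Pass 1: Select minimum -3 at index 1, swap -> [-3, 7, 15, 29, 0, 38]
Pass 2: Select minimum 0 at index 4, swap -> [-3, 0, 15, 29, 7, 38]
Pass 3: Select minimum 7 at index 4, swap -> [-3, 0, 7, 29, 15, 38]
Pass 4: Select minimum 15 at index 4, swap -> [-3, 0, 7, 15, 29, 38]


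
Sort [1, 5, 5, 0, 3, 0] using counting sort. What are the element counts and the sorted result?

Count array: [2, 1, 0, 1, 0, 2]
(count[i] = number of elements equal to i)
Cumulative count: [2, 3, 3, 4, 4, 6]
Sorted: [0, 0, 1, 3, 5, 5]


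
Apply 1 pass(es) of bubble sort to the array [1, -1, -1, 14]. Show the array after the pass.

After pass 1: [-1, -1, 1, 14] (2 swaps)
Total swaps: 2


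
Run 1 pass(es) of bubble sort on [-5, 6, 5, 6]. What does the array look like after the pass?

After pass 1: [-5, 5, 6, 6] (1 swaps)
Total swaps: 1


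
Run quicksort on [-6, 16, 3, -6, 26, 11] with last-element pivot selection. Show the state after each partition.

Partition 1: pivot=11 at index 3 -> [-6, 3, -6, 11, 26, 16]
Partition 2: pivot=-6 at index 1 -> [-6, -6, 3, 11, 26, 16]
Partition 3: pivot=16 at index 4 -> [-6, -6, 3, 11, 16, 26]


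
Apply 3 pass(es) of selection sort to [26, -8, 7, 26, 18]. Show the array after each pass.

Pass 1: Select minimum -8 at index 1, swap -> [-8, 26, 7, 26, 18]
Pass 2: Select minimum 7 at index 2, swap -> [-8, 7, 26, 26, 18]
Pass 3: Select minimum 18 at index 4, swap -> [-8, 7, 18, 26, 26]


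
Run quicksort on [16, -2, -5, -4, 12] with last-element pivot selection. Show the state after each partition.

Partition 1: pivot=12 at index 3 -> [-2, -5, -4, 12, 16]
Partition 2: pivot=-4 at index 1 -> [-5, -4, -2, 12, 16]


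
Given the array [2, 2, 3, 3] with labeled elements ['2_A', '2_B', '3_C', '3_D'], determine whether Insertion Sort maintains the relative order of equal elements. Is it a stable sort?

Trace Insertion Sort on the labeled array (the key is the number; the letter only tracks identity):
  Insert 2_B at index 1: [2_A, 2_B, 3_C, 3_D]
  Insert 3_C at index 2: [2_A, 2_B, 3_C, 3_D]
  Insert 3_D at index 3: [2_A, 2_B, 3_C, 3_D]
Final order: [2_A, 2_B, 3_C, 3_D]
Equal keys:
  value 2: originally 2_A, 2_B; after sorting 2_A, 2_B -> order preserved
  value 3: originally 3_C, 3_D; after sorting 3_C, 3_D -> order preserved
All equal keys kept their original relative order. Insertion Sort is stable: elements are shifted only while they are strictly greater than the key, so a key is inserted after any equal elements already placed.
Answer: Stable


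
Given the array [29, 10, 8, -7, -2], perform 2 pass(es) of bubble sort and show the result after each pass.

After pass 1: [10, 8, -7, -2, 29] (4 swaps)
After pass 2: [8, -7, -2, 10, 29] (3 swaps)
Total swaps: 7


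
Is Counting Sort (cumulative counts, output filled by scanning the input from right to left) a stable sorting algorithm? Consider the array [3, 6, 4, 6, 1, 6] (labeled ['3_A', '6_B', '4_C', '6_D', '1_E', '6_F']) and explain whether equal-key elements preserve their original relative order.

Trace Counting Sort on the labeled array (the key is the number; the letter only tracks identity):
  Counts for values 0..6: [0, 1, 0, 1, 1, 0, 3]
  Cumulative counts: [0, 1, 1, 2, 3, 3, 6]
  Scan right to left: place 6_F at output index 5
  Scan right to left: place 1_E at output index 0
  Scan right to left: place 6_D at output index 4
  Scan right to left: place 4_C at output index 2
  Scan right to left: place 6_B at output index 3
  Scan right to left: place 3_A at output index 1
  Output: [1_E, 3_A, 4_C, 6_B, 6_D, 6_F]
Equal keys:
  value 6: originally 6_B, 6_D, 6_F; after sorting 6_B, 6_D, 6_F -> order preserved
All equal keys kept their original relative order. Counting Sort is stable: scanning the input right to left with decreasing cumulative counts places later duplicates at later output positions.
Answer: Stable


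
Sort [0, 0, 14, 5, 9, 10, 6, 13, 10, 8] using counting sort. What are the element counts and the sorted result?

Count array: [2, 0, 0, 0, 0, 1, 1, 0, 1, 1, 2, 0, 0, 1, 1]
(count[i] = number of elements equal to i)
Cumulative count: [2, 2, 2, 2, 2, 3, 4, 4, 5, 6, 8, 8, 8, 9, 10]
Sorted: [0, 0, 5, 6, 8, 9, 10, 10, 13, 14]


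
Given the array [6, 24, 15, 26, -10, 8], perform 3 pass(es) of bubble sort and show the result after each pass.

After pass 1: [6, 15, 24, -10, 8, 26] (3 swaps)
After pass 2: [6, 15, -10, 8, 24, 26] (2 swaps)
After pass 3: [6, -10, 8, 15, 24, 26] (2 swaps)
Total swaps: 7


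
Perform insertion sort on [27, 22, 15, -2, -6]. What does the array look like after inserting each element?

First element 27 is already 'sorted'
Insert 22: shifted 1 elements -> [22, 27, 15, -2, -6]
Insert 15: shifted 2 elements -> [15, 22, 27, -2, -6]
Insert -2: shifted 3 elements -> [-2, 15, 22, 27, -6]
Insert -6: shifted 4 elements -> [-6, -2, 15, 22, 27]


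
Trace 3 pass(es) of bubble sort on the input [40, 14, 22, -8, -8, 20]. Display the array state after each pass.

After pass 1: [14, 22, -8, -8, 20, 40] (5 swaps)
After pass 2: [14, -8, -8, 20, 22, 40] (3 swaps)
After pass 3: [-8, -8, 14, 20, 22, 40] (2 swaps)
Total swaps: 10


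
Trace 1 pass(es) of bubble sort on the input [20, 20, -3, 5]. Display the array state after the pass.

After pass 1: [20, -3, 5, 20] (2 swaps)
Total swaps: 2


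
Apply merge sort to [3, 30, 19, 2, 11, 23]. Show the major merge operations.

Divide and conquer:
  Merge [30] + [19] -> [19, 30]
  Merge [3] + [19, 30] -> [3, 19, 30]
  Merge [11] + [23] -> [11, 23]
  Merge [2] + [11, 23] -> [2, 11, 23]
  Merge [3, 19, 30] + [2, 11, 23] -> [2, 3, 11, 19, 23, 30]


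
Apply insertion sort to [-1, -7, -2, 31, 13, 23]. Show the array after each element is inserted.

First element -1 is already 'sorted'
Insert -7: shifted 1 elements -> [-7, -1, -2, 31, 13, 23]
Insert -2: shifted 1 elements -> [-7, -2, -1, 31, 13, 23]
Insert 31: shifted 0 elements -> [-7, -2, -1, 31, 13, 23]
Insert 13: shifted 1 elements -> [-7, -2, -1, 13, 31, 23]
Insert 23: shifted 1 elements -> [-7, -2, -1, 13, 23, 31]


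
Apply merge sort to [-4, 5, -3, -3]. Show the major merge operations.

Divide and conquer:
  Merge [-4] + [5] -> [-4, 5]
  Merge [-3] + [-3] -> [-3, -3]
  Merge [-4, 5] + [-3, -3] -> [-4, -3, -3, 5]


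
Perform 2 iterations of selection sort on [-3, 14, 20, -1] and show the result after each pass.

Pass 1: Select minimum -3 at index 0, swap -> [-3, 14, 20, -1]
Pass 2: Select minimum -1 at index 3, swap -> [-3, -1, 20, 14]


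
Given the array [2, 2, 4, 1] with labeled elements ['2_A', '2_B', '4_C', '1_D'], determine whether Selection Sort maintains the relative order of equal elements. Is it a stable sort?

Trace Selection Sort on the labeled array (the key is the number; the letter only tracks identity):
  Pass 1: minimum of unsorted part is 1_D at index 3; swap it with 2_A at index 0 -> [1_D, 2_B, 4_C, 2_A]
  Pass 2: minimum 2_B is already at index 1; no swap -> [1_D, 2_B, 4_C, 2_A]
  Pass 3: minimum of unsorted part is 2_A at index 3; swap it with 4_C at index 2 -> [1_D, 2_B, 2_A, 4_C]
Final order: [1_D, 2_B, 2_A, 4_C]
Equal keys:
  value 2: originally 2_A, 2_B; after sorting 2_B, 2_A -> order changed
Equal keys were reordered, so Selection Sort is not stable: the long-range swap that moves the minimum into place can carry an element past an equal key. (One such input is enough; an unstable sort may happen to preserve order on other inputs, but it gives no guarantee.)
Answer: Not stable


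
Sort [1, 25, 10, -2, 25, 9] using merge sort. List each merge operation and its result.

Divide and conquer:
  Merge [25] + [10] -> [10, 25]
  Merge [1] + [10, 25] -> [1, 10, 25]
  Merge [25] + [9] -> [9, 25]
  Merge [-2] + [9, 25] -> [-2, 9, 25]
  Merge [1, 10, 25] + [-2, 9, 25] -> [-2, 1, 9, 10, 25, 25]


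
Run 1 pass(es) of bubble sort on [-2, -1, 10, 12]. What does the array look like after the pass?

After pass 1: [-2, -1, 10, 12] (0 swaps)
Total swaps: 0


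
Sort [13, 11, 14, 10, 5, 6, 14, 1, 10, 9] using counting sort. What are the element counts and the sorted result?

Count array: [0, 1, 0, 0, 0, 1, 1, 0, 0, 1, 2, 1, 0, 1, 2]
(count[i] = number of elements equal to i)
Cumulative count: [0, 1, 1, 1, 1, 2, 3, 3, 3, 4, 6, 7, 7, 8, 10]
Sorted: [1, 5, 6, 9, 10, 10, 11, 13, 14, 14]


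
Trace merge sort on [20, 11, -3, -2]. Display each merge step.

Divide and conquer:
  Merge [20] + [11] -> [11, 20]
  Merge [-3] + [-2] -> [-3, -2]
  Merge [11, 20] + [-3, -2] -> [-3, -2, 11, 20]


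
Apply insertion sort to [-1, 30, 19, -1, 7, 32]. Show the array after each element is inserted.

First element -1 is already 'sorted'
Insert 30: shifted 0 elements -> [-1, 30, 19, -1, 7, 32]
Insert 19: shifted 1 elements -> [-1, 19, 30, -1, 7, 32]
Insert -1: shifted 2 elements -> [-1, -1, 19, 30, 7, 32]
Insert 7: shifted 2 elements -> [-1, -1, 7, 19, 30, 32]
Insert 32: shifted 0 elements -> [-1, -1, 7, 19, 30, 32]


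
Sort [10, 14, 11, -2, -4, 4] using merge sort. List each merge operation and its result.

Divide and conquer:
  Merge [14] + [11] -> [11, 14]
  Merge [10] + [11, 14] -> [10, 11, 14]
  Merge [-4] + [4] -> [-4, 4]
  Merge [-2] + [-4, 4] -> [-4, -2, 4]
  Merge [10, 11, 14] + [-4, -2, 4] -> [-4, -2, 4, 10, 11, 14]


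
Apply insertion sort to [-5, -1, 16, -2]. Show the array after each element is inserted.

First element -5 is already 'sorted'
Insert -1: shifted 0 elements -> [-5, -1, 16, -2]
Insert 16: shifted 0 elements -> [-5, -1, 16, -2]
Insert -2: shifted 2 elements -> [-5, -2, -1, 16]


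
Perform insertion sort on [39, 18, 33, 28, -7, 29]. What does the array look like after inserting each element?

First element 39 is already 'sorted'
Insert 18: shifted 1 elements -> [18, 39, 33, 28, -7, 29]
Insert 33: shifted 1 elements -> [18, 33, 39, 28, -7, 29]
Insert 28: shifted 2 elements -> [18, 28, 33, 39, -7, 29]
Insert -7: shifted 4 elements -> [-7, 18, 28, 33, 39, 29]
Insert 29: shifted 2 elements -> [-7, 18, 28, 29, 33, 39]


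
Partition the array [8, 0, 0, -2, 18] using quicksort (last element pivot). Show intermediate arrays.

Partition 1: pivot=18 at index 4 -> [8, 0, 0, -2, 18]
Partition 2: pivot=-2 at index 0 -> [-2, 0, 0, 8, 18]
Partition 3: pivot=8 at index 3 -> [-2, 0, 0, 8, 18]
Partition 4: pivot=0 at index 2 -> [-2, 0, 0, 8, 18]


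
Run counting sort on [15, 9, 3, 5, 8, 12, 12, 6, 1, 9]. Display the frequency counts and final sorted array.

Count array: [0, 1, 0, 1, 0, 1, 1, 0, 1, 2, 0, 0, 2, 0, 0, 1]
(count[i] = number of elements equal to i)
Cumulative count: [0, 1, 1, 2, 2, 3, 4, 4, 5, 7, 7, 7, 9, 9, 9, 10]
Sorted: [1, 3, 5, 6, 8, 9, 9, 12, 12, 15]


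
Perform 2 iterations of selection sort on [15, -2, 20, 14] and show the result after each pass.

Pass 1: Select minimum -2 at index 1, swap -> [-2, 15, 20, 14]
Pass 2: Select minimum 14 at index 3, swap -> [-2, 14, 20, 15]


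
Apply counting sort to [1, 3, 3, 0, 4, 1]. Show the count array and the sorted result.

Count array: [1, 2, 0, 2, 1]
(count[i] = number of elements equal to i)
Cumulative count: [1, 3, 3, 5, 6]
Sorted: [0, 1, 1, 3, 3, 4]


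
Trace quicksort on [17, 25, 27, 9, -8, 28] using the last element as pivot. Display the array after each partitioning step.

Partition 1: pivot=28 at index 5 -> [17, 25, 27, 9, -8, 28]
Partition 2: pivot=-8 at index 0 -> [-8, 25, 27, 9, 17, 28]
Partition 3: pivot=17 at index 2 -> [-8, 9, 17, 25, 27, 28]
Partition 4: pivot=27 at index 4 -> [-8, 9, 17, 25, 27, 28]


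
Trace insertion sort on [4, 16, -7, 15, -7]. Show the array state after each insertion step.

First element 4 is already 'sorted'
Insert 16: shifted 0 elements -> [4, 16, -7, 15, -7]
Insert -7: shifted 2 elements -> [-7, 4, 16, 15, -7]
Insert 15: shifted 1 elements -> [-7, 4, 15, 16, -7]
Insert -7: shifted 3 elements -> [-7, -7, 4, 15, 16]


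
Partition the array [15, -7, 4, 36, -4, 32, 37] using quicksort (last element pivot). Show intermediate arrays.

Partition 1: pivot=37 at index 6 -> [15, -7, 4, 36, -4, 32, 37]
Partition 2: pivot=32 at index 4 -> [15, -7, 4, -4, 32, 36, 37]
Partition 3: pivot=-4 at index 1 -> [-7, -4, 4, 15, 32, 36, 37]
Partition 4: pivot=15 at index 3 -> [-7, -4, 4, 15, 32, 36, 37]


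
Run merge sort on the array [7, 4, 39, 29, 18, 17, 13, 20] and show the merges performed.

Divide and conquer:
  Merge [7] + [4] -> [4, 7]
  Merge [39] + [29] -> [29, 39]
  Merge [4, 7] + [29, 39] -> [4, 7, 29, 39]
  Merge [18] + [17] -> [17, 18]
  Merge [13] + [20] -> [13, 20]
  Merge [17, 18] + [13, 20] -> [13, 17, 18, 20]
  Merge [4, 7, 29, 39] + [13, 17, 18, 20] -> [4, 7, 13, 17, 18, 20, 29, 39]


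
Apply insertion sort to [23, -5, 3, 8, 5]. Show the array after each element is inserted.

First element 23 is already 'sorted'
Insert -5: shifted 1 elements -> [-5, 23, 3, 8, 5]
Insert 3: shifted 1 elements -> [-5, 3, 23, 8, 5]
Insert 8: shifted 1 elements -> [-5, 3, 8, 23, 5]
Insert 5: shifted 2 elements -> [-5, 3, 5, 8, 23]


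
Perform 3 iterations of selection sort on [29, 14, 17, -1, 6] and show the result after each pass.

Pass 1: Select minimum -1 at index 3, swap -> [-1, 14, 17, 29, 6]
Pass 2: Select minimum 6 at index 4, swap -> [-1, 6, 17, 29, 14]
Pass 3: Select minimum 14 at index 4, swap -> [-1, 6, 14, 29, 17]


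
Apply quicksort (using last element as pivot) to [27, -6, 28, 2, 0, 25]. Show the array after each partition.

Partition 1: pivot=25 at index 3 -> [-6, 2, 0, 25, 28, 27]
Partition 2: pivot=0 at index 1 -> [-6, 0, 2, 25, 28, 27]
Partition 3: pivot=27 at index 4 -> [-6, 0, 2, 25, 27, 28]


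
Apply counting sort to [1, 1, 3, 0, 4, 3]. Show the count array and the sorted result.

Count array: [1, 2, 0, 2, 1]
(count[i] = number of elements equal to i)
Cumulative count: [1, 3, 3, 5, 6]
Sorted: [0, 1, 1, 3, 3, 4]


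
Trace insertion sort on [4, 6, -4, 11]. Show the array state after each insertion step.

First element 4 is already 'sorted'
Insert 6: shifted 0 elements -> [4, 6, -4, 11]
Insert -4: shifted 2 elements -> [-4, 4, 6, 11]
Insert 11: shifted 0 elements -> [-4, 4, 6, 11]


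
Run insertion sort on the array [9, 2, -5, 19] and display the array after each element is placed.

First element 9 is already 'sorted'
Insert 2: shifted 1 elements -> [2, 9, -5, 19]
Insert -5: shifted 2 elements -> [-5, 2, 9, 19]
Insert 19: shifted 0 elements -> [-5, 2, 9, 19]


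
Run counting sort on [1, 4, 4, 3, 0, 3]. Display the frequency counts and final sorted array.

Count array: [1, 1, 0, 2, 2]
(count[i] = number of elements equal to i)
Cumulative count: [1, 2, 2, 4, 6]
Sorted: [0, 1, 3, 3, 4, 4]


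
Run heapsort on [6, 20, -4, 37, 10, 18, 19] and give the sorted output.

Build heap: [37, 20, 19, 6, 10, 18, -4]
Extract 37: [20, 10, 19, 6, -4, 18, 37]
Extract 20: [19, 10, 18, 6, -4, 20, 37]
Extract 19: [18, 10, -4, 6, 19, 20, 37]
Extract 18: [10, 6, -4, 18, 19, 20, 37]
Extract 10: [6, -4, 10, 18, 19, 20, 37]
Extract 6: [-4, 6, 10, 18, 19, 20, 37]


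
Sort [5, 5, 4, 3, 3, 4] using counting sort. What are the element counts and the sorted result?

Count array: [0, 0, 0, 2, 2, 2]
(count[i] = number of elements equal to i)
Cumulative count: [0, 0, 0, 2, 4, 6]
Sorted: [3, 3, 4, 4, 5, 5]


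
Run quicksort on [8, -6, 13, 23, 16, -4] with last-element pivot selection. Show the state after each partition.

Partition 1: pivot=-4 at index 1 -> [-6, -4, 13, 23, 16, 8]
Partition 2: pivot=8 at index 2 -> [-6, -4, 8, 23, 16, 13]
Partition 3: pivot=13 at index 3 -> [-6, -4, 8, 13, 16, 23]
Partition 4: pivot=23 at index 5 -> [-6, -4, 8, 13, 16, 23]


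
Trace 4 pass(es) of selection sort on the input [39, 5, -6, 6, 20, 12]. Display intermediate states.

Pass 1: Select minimum -6 at index 2, swap -> [-6, 5, 39, 6, 20, 12]
Pass 2: Select minimum 5 at index 1, swap -> [-6, 5, 39, 6, 20, 12]
Pass 3: Select minimum 6 at index 3, swap -> [-6, 5, 6, 39, 20, 12]
Pass 4: Select minimum 12 at index 5, swap -> [-6, 5, 6, 12, 20, 39]


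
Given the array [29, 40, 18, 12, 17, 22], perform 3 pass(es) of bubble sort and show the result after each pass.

After pass 1: [29, 18, 12, 17, 22, 40] (4 swaps)
After pass 2: [18, 12, 17, 22, 29, 40] (4 swaps)
After pass 3: [12, 17, 18, 22, 29, 40] (2 swaps)
Total swaps: 10


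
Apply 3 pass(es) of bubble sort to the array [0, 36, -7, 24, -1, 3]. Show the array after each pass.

After pass 1: [0, -7, 24, -1, 3, 36] (4 swaps)
After pass 2: [-7, 0, -1, 3, 24, 36] (3 swaps)
After pass 3: [-7, -1, 0, 3, 24, 36] (1 swaps)
Total swaps: 8
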